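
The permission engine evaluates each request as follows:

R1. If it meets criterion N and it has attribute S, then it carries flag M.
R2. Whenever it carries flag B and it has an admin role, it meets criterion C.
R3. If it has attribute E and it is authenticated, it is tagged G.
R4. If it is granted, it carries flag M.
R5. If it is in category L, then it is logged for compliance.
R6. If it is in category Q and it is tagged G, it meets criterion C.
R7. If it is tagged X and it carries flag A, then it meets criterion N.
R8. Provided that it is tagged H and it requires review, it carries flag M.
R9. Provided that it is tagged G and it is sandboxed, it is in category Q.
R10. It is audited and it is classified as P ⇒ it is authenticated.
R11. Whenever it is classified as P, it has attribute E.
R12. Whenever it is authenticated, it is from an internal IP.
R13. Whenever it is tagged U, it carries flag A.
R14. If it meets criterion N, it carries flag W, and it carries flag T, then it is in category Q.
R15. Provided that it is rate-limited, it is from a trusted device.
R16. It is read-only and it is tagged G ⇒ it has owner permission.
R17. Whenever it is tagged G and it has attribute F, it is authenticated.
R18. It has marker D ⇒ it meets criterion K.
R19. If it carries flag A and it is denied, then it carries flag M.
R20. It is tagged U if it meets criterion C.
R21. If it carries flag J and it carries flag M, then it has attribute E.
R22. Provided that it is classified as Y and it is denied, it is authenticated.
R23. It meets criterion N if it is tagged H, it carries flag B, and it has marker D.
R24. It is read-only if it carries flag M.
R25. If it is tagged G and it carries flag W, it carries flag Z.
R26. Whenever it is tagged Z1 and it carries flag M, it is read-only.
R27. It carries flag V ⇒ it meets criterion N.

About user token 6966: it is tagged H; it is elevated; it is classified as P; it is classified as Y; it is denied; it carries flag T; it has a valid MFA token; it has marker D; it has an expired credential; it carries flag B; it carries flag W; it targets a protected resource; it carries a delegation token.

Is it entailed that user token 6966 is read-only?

By R11 (it is classified as P): it has attribute E.
By R22 (it is classified as Y, it is denied): it is authenticated.
By R23 (it is tagged H, it carries flag B, it has marker D): it meets criterion N.
By R3 (it has attribute E, it is authenticated): it is tagged G.
By R14 (it meets criterion N, it carries flag W, it carries flag T): it is in category Q.
By R6 (it is in category Q, it is tagged G): it meets criterion C.
By R20 (it meets criterion C): it is tagged U.
By R13 (it is tagged U): it carries flag A.
By R19 (it carries flag A, it is denied): it carries flag M.
By R24 (it carries flag M): it is read-only.

Yes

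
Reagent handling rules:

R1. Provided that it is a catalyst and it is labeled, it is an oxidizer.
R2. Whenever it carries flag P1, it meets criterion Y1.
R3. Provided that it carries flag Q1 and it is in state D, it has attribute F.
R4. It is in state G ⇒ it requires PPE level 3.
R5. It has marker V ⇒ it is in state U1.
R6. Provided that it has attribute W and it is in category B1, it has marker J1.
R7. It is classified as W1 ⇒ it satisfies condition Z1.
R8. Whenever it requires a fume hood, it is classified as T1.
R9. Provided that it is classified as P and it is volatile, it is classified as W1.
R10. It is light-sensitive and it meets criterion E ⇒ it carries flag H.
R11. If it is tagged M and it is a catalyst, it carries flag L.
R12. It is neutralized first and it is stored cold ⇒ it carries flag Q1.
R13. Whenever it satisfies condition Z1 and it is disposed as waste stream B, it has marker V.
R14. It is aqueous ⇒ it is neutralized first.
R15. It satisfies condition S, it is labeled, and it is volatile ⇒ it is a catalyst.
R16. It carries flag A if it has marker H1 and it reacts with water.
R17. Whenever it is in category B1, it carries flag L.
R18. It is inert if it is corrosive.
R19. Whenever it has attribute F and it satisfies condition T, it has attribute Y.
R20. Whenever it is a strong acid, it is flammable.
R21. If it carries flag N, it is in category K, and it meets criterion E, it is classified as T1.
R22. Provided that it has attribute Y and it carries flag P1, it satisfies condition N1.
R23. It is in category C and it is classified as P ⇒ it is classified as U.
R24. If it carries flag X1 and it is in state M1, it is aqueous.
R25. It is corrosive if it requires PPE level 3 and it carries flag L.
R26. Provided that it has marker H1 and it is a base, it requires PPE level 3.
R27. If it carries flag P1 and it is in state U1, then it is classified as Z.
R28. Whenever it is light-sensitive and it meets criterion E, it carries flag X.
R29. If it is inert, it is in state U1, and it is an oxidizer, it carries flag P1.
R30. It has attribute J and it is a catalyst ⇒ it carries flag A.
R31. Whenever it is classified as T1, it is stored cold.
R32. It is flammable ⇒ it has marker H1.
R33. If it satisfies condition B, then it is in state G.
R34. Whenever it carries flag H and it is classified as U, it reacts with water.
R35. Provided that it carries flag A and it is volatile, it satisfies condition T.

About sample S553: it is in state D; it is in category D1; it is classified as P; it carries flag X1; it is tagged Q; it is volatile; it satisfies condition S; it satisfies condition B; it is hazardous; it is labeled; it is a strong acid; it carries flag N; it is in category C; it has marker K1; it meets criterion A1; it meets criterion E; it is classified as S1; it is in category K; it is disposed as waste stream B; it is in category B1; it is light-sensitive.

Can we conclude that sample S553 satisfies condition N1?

No

Forward chaining from the given facts derives: is classified as W1, carries flag H, is a catalyst, carries flag L, is flammable, is classified as T1, is classified as U, carries flag X, is stored cold, has marker H1, is in state G, reacts with water, is an oxidizer, requires PPE level 3, satisfies condition Z1, has marker V, carries flag A, is corrosive, satisfies condition T, is in state U1, is inert, carries flag P1, meets criterion Y1, is classified as Z.
The only rule concluding "it satisfies condition N1" is R22, which needs "it has attribute Y"; that is never established.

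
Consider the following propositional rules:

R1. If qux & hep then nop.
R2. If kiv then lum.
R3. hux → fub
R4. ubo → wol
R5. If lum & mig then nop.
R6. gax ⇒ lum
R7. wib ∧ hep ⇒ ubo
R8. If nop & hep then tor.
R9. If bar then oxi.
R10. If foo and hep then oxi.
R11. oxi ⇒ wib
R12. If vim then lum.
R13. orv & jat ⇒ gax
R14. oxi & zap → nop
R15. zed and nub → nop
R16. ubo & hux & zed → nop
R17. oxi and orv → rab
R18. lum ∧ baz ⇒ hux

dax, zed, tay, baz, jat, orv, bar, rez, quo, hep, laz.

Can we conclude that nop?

oxi  (by R9: bar)
wib  (by R11: oxi)
gax  (by R13: orv, jat)
lum  (by R6: gax)
ubo  (by R7: wib, hep)
hux  (by R18: lum, baz)
nop  (by R16: ubo, hux, zed)

Yes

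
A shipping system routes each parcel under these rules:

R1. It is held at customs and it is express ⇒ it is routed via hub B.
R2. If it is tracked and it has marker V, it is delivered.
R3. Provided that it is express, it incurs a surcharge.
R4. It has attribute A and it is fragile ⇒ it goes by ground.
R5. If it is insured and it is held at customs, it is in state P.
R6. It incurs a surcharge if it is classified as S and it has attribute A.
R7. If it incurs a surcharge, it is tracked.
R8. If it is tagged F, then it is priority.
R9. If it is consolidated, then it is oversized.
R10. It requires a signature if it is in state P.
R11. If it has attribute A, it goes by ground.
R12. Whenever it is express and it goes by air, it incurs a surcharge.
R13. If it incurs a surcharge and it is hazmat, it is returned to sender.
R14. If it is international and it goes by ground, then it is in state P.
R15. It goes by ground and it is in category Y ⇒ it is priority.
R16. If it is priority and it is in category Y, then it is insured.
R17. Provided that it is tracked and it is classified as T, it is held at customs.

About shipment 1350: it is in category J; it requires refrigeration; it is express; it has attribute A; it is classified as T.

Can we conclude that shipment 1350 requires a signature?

Forward chaining from the given facts derives: incurs a surcharge, is tracked, goes by ground, is held at customs, is routed via hub B.
The only rule concluding "it requires a signature" is R10, which needs "it is in state P"; that is never established.

No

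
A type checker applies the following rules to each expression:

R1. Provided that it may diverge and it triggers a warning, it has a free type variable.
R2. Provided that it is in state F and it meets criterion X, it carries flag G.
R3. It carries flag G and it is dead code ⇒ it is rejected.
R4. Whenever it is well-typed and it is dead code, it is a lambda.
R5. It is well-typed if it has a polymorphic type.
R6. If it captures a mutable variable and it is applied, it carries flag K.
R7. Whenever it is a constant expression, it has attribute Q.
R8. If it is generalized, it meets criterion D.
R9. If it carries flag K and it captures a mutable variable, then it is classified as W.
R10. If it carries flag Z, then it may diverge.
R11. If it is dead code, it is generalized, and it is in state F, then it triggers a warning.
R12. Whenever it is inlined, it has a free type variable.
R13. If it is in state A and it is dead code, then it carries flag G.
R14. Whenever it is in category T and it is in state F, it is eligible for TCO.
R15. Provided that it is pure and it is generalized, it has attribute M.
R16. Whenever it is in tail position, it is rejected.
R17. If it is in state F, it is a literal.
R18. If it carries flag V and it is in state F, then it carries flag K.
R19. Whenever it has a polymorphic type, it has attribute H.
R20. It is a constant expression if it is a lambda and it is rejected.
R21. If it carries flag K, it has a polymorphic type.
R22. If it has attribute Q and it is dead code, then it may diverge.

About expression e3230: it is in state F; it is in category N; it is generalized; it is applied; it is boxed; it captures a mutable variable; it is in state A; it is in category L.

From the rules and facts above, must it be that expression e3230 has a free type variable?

Forward chaining from the given facts derives: carries flag K, meets criterion D, is classified as W, is a literal, has a polymorphic type, is well-typed, has attribute H.
Rules concluding "it has a free type variable": R1 needs "it may diverge"; R12 needs "it is inlined" — none of these are established.

No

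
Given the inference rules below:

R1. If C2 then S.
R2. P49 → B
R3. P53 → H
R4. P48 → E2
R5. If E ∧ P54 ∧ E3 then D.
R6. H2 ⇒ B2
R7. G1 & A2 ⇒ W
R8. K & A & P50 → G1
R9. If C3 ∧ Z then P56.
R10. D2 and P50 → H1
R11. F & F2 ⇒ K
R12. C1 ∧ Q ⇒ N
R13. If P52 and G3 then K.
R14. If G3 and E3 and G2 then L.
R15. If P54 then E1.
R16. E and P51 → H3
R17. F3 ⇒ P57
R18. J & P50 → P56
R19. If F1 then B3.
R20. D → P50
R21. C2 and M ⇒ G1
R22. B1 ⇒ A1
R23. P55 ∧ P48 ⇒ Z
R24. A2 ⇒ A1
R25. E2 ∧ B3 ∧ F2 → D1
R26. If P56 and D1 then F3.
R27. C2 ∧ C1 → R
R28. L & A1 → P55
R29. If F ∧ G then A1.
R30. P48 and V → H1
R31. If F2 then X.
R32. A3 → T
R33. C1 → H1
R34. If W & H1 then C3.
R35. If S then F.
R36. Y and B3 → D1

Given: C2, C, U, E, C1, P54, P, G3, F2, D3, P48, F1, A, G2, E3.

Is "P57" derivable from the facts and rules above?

Forward chaining from the given facts derives: S, E2, D, L, E1, B3, P50, D1, R, X, H1, F, K, G1.
The only rule concluding P57 is R17, which needs F3; that is never established.

No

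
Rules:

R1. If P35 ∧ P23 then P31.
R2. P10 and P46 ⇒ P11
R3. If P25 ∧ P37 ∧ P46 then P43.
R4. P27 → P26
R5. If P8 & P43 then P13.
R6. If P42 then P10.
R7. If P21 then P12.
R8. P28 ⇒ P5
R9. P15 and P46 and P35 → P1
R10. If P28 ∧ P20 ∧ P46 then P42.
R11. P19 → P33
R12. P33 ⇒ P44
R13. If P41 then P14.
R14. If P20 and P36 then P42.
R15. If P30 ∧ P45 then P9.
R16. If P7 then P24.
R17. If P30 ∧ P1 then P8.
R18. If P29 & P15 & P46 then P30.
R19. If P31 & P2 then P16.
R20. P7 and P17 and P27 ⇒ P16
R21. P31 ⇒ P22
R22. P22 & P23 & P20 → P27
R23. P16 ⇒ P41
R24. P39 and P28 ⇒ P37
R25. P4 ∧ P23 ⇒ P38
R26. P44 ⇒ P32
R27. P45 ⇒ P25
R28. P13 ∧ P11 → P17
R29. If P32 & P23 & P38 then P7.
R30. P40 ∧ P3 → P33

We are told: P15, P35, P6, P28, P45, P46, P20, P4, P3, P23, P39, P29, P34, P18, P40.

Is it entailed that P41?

Yes

P31  (by R1: P35, P23)
P1  (by R9: P15, P46, P35)
P42  (by R10: P28, P20, P46)
P30  (by R18: P29, P15, P46)
P22  (by R21: P31)
P27  (by R22: P22, P23, P20)
P37  (by R24: P39, P28)
P38  (by R25: P4, P23)
P25  (by R27: P45)
P33  (by R30: P40, P3)
P43  (by R3: P25, P37, P46)
P10  (by R6: P42)
P44  (by R12: P33)
P8  (by R17: P30, P1)
P32  (by R26: P44)
P7  (by R29: P32, P23, P38)
P11  (by R2: P10, P46)
P13  (by R5: P8, P43)
P17  (by R28: P13, P11)
P16  (by R20: P7, P17, P27)
P41  (by R23: P16)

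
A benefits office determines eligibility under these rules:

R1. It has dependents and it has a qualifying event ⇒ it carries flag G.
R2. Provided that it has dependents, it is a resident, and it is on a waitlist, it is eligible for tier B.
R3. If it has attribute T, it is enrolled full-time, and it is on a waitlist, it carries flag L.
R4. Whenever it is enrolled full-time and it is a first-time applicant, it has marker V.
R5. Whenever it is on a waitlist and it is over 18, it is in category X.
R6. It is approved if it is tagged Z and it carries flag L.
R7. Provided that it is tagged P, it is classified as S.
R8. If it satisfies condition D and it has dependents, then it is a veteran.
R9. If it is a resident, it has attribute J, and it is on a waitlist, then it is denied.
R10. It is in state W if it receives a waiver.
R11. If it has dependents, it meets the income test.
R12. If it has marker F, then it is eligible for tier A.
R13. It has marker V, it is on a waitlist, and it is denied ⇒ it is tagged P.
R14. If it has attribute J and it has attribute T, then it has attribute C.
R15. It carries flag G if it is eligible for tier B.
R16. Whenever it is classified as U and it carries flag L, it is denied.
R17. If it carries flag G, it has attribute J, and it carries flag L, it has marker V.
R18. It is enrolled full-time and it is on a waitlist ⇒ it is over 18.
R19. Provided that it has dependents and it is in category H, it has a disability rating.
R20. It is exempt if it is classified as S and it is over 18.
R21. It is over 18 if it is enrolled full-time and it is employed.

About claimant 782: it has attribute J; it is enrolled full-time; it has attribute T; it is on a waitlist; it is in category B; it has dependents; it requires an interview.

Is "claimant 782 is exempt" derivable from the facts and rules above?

Forward chaining from the given facts derives: carries flag L, meets the income test, has attribute C, is over 18, is in category X.
The only rule concluding "it is exempt" is R20, which needs "it is classified as S"; that is never established.

No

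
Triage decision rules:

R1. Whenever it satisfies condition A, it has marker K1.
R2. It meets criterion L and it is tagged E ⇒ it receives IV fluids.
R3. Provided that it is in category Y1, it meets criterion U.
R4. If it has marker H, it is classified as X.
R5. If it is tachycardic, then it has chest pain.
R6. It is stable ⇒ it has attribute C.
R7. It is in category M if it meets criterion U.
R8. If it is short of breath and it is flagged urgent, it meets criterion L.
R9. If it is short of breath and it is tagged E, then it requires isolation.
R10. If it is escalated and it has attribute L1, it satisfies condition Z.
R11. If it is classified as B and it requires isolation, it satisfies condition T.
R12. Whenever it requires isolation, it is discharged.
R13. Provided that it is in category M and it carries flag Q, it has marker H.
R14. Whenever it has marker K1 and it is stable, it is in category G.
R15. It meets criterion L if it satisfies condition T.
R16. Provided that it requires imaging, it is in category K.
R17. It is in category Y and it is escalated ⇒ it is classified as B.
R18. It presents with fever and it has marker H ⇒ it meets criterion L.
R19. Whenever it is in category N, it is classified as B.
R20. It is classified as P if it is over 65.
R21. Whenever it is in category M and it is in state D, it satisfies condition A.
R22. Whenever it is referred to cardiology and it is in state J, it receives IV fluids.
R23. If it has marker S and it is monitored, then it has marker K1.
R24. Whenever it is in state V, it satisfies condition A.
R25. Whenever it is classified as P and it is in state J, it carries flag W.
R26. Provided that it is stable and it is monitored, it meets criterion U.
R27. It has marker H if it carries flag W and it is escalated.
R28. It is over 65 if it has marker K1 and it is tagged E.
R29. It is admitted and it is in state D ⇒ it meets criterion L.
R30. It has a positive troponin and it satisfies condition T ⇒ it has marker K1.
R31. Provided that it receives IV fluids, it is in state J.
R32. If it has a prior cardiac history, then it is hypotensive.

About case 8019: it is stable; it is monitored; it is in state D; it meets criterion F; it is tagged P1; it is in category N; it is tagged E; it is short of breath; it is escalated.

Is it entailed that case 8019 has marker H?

Yes

By R9 (it is short of breath, it is tagged E): it requires isolation.
By R19 (it is in category N): it is classified as B.
By R26 (it is stable, it is monitored): it meets criterion U.
By R7 (it meets criterion U): it is in category M.
By R11 (it is classified as B, it requires isolation): it satisfies condition T.
By R15 (it satisfies condition T): it meets criterion L.
By R21 (it is in category M, it is in state D): it satisfies condition A.
By R1 (it satisfies condition A): it has marker K1.
By R2 (it meets criterion L, it is tagged E): it receives IV fluids.
By R28 (it has marker K1, it is tagged E): it is over 65.
By R31 (it receives IV fluids): it is in state J.
By R20 (it is over 65): it is classified as P.
By R25 (it is classified as P, it is in state J): it carries flag W.
By R27 (it carries flag W, it is escalated): it has marker H.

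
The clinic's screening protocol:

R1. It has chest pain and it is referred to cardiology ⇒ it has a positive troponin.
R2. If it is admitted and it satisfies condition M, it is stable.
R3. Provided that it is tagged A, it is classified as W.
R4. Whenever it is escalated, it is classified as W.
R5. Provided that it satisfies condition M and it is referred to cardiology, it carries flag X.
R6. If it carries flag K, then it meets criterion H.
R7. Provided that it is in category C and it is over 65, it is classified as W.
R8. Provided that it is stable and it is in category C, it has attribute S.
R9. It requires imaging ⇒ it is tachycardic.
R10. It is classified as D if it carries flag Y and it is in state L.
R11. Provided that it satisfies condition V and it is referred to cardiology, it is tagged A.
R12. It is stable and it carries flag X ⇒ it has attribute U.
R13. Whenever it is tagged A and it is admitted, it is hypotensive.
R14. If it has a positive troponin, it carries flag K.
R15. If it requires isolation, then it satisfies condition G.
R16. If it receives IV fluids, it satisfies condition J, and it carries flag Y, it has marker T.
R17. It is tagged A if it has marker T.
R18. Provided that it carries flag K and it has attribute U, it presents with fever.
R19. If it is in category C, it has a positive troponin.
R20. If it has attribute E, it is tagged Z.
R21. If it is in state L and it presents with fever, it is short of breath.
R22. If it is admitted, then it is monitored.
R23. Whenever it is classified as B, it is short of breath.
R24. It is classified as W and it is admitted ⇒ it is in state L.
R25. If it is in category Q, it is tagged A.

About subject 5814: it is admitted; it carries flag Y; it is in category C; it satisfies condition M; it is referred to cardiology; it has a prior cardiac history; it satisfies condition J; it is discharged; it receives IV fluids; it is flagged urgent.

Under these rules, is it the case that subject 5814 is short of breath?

By R2 (it is admitted, it satisfies condition M): it is stable.
By R5 (it satisfies condition M, it is referred to cardiology): it carries flag X.
By R12 (it is stable, it carries flag X): it has attribute U.
By R16 (it receives IV fluids, it satisfies condition J, it carries flag Y): it has marker T.
By R17 (it has marker T): it is tagged A.
By R19 (it is in category C): it has a positive troponin.
By R3 (it is tagged A): it is classified as W.
By R14 (it has a positive troponin): it carries flag K.
By R18 (it carries flag K, it has attribute U): it presents with fever.
By R24 (it is classified as W, it is admitted): it is in state L.
By R21 (it is in state L, it presents with fever): it is short of breath.

Yes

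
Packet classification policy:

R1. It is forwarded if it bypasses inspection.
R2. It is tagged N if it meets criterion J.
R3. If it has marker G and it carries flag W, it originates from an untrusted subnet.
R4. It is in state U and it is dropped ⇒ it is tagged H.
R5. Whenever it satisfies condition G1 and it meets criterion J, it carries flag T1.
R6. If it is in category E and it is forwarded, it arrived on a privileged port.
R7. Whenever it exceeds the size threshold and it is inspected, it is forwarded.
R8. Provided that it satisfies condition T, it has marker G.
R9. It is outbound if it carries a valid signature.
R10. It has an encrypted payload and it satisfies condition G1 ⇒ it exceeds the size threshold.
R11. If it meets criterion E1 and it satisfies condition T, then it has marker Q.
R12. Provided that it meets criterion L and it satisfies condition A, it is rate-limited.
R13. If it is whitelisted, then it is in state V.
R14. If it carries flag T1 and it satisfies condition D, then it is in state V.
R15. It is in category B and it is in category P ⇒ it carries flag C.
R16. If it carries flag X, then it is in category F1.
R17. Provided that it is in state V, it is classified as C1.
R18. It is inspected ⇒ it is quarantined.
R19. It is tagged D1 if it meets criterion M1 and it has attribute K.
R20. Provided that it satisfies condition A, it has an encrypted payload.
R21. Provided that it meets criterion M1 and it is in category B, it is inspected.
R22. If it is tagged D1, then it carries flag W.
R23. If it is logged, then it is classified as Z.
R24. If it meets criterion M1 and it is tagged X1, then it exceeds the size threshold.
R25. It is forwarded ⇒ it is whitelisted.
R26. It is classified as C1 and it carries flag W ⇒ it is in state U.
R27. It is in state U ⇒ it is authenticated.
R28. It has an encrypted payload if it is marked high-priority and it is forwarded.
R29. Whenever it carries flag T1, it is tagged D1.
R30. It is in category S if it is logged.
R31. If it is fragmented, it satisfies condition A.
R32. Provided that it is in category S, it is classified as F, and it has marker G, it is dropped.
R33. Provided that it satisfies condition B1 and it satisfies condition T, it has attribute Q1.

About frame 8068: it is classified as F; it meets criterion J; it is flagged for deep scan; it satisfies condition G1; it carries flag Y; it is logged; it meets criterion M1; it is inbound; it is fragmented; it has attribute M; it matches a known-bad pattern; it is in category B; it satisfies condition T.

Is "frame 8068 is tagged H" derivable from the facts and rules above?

By R5 (it satisfies condition G1, it meets criterion J): it carries flag T1.
By R8 (it satisfies condition T): it has marker G.
By R21 (it meets criterion M1, it is in category B): it is inspected.
By R29 (it carries flag T1): it is tagged D1.
By R30 (it is logged): it is in category S.
By R31 (it is fragmented): it satisfies condition A.
By R32 (it is in category S, it is classified as F, it has marker G): it is dropped.
By R20 (it satisfies condition A): it has an encrypted payload.
By R22 (it is tagged D1): it carries flag W.
By R10 (it has an encrypted payload, it satisfies condition G1): it exceeds the size threshold.
By R7 (it exceeds the size threshold, it is inspected): it is forwarded.
By R25 (it is forwarded): it is whitelisted.
By R13 (it is whitelisted): it is in state V.
By R17 (it is in state V): it is classified as C1.
By R26 (it is classified as C1, it carries flag W): it is in state U.
By R4 (it is in state U, it is dropped): it is tagged H.

Yes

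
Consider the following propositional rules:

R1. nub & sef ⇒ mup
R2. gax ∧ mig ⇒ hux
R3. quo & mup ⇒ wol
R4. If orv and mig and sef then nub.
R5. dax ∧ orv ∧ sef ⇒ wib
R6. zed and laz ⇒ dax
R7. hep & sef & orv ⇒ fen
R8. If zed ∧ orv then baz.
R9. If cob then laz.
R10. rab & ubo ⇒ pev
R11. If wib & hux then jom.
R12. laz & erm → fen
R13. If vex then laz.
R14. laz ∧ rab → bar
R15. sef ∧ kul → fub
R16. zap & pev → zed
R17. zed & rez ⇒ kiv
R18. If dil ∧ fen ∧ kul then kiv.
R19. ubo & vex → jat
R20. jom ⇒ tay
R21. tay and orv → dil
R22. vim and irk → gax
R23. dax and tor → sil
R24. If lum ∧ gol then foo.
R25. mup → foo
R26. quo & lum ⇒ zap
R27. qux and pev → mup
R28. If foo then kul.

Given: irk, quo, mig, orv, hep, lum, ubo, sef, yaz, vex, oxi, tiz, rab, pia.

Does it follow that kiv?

Forward chaining from the given facts derives: nub, fen, pev, laz, bar, jat, zap, mup, wol, zed, foo, kul, dax, baz, fub, wib.
Rules concluding kiv: R17 needs rez; R18 needs dil — none of these are established.

No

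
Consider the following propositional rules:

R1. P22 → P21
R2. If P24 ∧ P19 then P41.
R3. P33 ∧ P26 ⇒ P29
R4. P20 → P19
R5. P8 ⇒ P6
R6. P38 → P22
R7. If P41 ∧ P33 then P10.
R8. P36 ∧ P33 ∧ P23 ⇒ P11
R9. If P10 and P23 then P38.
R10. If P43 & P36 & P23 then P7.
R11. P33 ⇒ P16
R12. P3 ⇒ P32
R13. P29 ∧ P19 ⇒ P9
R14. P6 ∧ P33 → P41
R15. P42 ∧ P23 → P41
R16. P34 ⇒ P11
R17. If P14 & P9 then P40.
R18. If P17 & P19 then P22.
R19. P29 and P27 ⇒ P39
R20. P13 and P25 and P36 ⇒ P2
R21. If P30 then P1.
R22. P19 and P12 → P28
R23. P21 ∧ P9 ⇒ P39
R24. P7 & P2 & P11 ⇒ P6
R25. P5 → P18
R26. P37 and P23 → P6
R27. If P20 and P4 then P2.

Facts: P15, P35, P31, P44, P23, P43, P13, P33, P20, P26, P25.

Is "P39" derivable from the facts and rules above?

No

Forward chaining from the given facts derives: P29, P19, P16, P9.
Rules concluding P39: R19 needs P27; R23 needs P21 — none of these are established.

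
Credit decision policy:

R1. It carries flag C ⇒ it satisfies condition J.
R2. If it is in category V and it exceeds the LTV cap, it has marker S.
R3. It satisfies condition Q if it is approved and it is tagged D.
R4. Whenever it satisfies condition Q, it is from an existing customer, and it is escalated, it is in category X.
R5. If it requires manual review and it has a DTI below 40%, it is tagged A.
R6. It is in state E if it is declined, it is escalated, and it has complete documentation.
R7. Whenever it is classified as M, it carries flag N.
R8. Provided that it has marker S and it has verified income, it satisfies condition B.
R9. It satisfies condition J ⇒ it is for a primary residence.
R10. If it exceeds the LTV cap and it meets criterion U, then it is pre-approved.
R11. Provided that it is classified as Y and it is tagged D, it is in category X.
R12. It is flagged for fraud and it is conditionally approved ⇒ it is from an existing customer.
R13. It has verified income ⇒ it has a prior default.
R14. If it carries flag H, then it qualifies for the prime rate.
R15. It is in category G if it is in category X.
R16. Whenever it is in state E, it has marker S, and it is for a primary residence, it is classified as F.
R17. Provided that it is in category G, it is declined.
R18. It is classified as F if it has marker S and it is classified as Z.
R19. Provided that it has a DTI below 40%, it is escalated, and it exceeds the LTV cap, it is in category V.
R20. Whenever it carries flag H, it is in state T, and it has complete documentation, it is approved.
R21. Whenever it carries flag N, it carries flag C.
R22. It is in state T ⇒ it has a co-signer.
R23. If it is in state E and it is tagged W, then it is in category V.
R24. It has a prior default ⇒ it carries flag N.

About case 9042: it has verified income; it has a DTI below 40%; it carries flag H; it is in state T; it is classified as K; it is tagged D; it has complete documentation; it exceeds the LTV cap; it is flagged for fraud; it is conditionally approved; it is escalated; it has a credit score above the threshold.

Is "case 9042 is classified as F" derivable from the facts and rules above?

Yes

By R12 (it is flagged for fraud, it is conditionally approved): it is from an existing customer.
By R13 (it has verified income): it has a prior default.
By R19 (it has a DTI below 40%, it is escalated, it exceeds the LTV cap): it is in category V.
By R20 (it carries flag H, it is in state T, it has complete documentation): it is approved.
By R24 (it has a prior default): it carries flag N.
By R2 (it is in category V, it exceeds the LTV cap): it has marker S.
By R3 (it is approved, it is tagged D): it satisfies condition Q.
By R4 (it satisfies condition Q, it is from an existing customer, it is escalated): it is in category X.
By R15 (it is in category X): it is in category G.
By R17 (it is in category G): it is declined.
By R21 (it carries flag N): it carries flag C.
By R1 (it carries flag C): it satisfies condition J.
By R6 (it is declined, it is escalated, it has complete documentation): it is in state E.
By R9 (it satisfies condition J): it is for a primary residence.
By R16 (it is in state E, it has marker S, it is for a primary residence): it is classified as F.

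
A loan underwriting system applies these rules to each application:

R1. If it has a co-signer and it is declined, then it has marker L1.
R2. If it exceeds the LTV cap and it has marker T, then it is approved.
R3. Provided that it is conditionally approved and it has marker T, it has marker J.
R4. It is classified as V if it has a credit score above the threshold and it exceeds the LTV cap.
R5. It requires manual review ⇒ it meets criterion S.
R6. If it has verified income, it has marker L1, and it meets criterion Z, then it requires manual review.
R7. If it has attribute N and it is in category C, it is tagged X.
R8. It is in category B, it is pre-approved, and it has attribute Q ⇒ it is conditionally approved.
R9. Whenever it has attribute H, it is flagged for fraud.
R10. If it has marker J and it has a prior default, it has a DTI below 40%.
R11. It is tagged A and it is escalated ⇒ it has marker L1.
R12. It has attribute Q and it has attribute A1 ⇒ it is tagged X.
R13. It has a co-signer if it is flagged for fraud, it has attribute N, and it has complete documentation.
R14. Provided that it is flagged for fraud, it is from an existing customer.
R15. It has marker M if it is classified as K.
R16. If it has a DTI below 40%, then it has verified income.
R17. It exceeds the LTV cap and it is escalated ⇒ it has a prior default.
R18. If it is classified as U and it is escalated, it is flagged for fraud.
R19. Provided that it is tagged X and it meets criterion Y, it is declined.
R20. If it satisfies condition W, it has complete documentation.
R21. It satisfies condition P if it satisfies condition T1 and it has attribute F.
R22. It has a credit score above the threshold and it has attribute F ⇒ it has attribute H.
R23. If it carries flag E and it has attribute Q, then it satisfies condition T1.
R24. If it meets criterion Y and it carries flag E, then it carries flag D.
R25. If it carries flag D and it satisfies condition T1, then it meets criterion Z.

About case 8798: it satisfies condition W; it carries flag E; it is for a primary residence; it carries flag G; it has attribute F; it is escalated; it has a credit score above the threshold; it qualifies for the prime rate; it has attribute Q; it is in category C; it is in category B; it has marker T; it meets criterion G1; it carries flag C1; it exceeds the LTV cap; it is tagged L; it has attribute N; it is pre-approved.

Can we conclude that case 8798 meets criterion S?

Forward chaining from the given facts derives: is approved, is classified as V, is tagged X, is conditionally approved, has a prior default, has complete documentation, has attribute H, satisfies condition T1, has marker J, is flagged for fraud, has a DTI below 40%, has a co-signer, is from an existing customer, has verified income, satisfies condition P.
The only rule concluding "it meets criterion S" is R5, which needs "it requires manual review"; that is never established.

No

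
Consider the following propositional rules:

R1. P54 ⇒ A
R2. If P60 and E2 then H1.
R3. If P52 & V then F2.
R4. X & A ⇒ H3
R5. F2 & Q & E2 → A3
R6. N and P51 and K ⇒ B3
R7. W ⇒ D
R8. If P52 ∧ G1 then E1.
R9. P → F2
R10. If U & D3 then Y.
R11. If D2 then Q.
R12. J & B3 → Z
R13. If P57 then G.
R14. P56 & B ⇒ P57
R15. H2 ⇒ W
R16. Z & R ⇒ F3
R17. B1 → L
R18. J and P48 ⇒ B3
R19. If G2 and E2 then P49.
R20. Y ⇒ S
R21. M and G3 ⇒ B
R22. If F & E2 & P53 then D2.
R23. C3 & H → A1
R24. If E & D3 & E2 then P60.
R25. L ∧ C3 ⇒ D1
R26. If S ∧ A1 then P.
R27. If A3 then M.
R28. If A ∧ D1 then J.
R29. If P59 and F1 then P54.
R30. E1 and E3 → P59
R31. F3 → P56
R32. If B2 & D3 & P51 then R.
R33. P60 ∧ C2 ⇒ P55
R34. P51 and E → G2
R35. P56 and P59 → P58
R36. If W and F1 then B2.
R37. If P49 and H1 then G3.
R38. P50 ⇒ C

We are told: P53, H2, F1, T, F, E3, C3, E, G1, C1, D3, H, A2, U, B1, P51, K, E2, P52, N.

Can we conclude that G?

B3  (by R6: N, P51, K)
E1  (by R8: P52, G1)
Y  (by R10: U, D3)
W  (by R15: H2)
L  (by R17: B1)
S  (by R20: Y)
D2  (by R22: F, E2, P53)
A1  (by R23: C3, H)
P60  (by R24: E, D3, E2)
D1  (by R25: L, C3)
P  (by R26: S, A1)
P59  (by R30: E1, E3)
G2  (by R34: P51, E)
B2  (by R36: W, F1)
H1  (by R2: P60, E2)
F2  (by R9: P)
Q  (by R11: D2)
P49  (by R19: G2, E2)
P54  (by R29: P59, F1)
R  (by R32: B2, D3, P51)
G3  (by R37: P49, H1)
A  (by R1: P54)
A3  (by R5: F2, Q, E2)
M  (by R27: A3)
J  (by R28: A, D1)
Z  (by R12: J, B3)
F3  (by R16: Z, R)
B  (by R21: M, G3)
P56  (by R31: F3)
P57  (by R14: P56, B)
G  (by R13: P57)

Yes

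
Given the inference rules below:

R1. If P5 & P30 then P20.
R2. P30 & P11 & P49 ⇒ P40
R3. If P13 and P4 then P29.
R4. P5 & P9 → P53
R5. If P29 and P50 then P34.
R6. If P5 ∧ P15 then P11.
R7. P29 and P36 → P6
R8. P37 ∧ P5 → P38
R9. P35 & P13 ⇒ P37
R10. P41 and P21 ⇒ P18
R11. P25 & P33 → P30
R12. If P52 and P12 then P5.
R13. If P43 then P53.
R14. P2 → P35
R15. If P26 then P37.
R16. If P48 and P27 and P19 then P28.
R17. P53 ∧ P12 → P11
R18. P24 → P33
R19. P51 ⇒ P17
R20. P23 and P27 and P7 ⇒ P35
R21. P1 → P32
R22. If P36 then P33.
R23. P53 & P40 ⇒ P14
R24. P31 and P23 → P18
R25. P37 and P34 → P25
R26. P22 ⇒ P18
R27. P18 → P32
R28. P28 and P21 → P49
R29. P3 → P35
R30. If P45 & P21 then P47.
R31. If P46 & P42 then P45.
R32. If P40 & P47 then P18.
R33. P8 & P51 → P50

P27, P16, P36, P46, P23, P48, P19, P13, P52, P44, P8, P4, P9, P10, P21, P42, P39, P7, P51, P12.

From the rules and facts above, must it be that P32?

Yes

P29  (by R3: P13, P4)
P5  (by R12: P52, P12)
P28  (by R16: P48, P27, P19)
P35  (by R20: P23, P27, P7)
P33  (by R22: P36)
P49  (by R28: P28, P21)
P45  (by R31: P46, P42)
P50  (by R33: P8, P51)
P53  (by R4: P5, P9)
P34  (by R5: P29, P50)
P37  (by R9: P35, P13)
P11  (by R17: P53, P12)
P25  (by R25: P37, P34)
P47  (by R30: P45, P21)
P30  (by R11: P25, P33)
P40  (by R2: P30, P11, P49)
P18  (by R32: P40, P47)
P32  (by R27: P18)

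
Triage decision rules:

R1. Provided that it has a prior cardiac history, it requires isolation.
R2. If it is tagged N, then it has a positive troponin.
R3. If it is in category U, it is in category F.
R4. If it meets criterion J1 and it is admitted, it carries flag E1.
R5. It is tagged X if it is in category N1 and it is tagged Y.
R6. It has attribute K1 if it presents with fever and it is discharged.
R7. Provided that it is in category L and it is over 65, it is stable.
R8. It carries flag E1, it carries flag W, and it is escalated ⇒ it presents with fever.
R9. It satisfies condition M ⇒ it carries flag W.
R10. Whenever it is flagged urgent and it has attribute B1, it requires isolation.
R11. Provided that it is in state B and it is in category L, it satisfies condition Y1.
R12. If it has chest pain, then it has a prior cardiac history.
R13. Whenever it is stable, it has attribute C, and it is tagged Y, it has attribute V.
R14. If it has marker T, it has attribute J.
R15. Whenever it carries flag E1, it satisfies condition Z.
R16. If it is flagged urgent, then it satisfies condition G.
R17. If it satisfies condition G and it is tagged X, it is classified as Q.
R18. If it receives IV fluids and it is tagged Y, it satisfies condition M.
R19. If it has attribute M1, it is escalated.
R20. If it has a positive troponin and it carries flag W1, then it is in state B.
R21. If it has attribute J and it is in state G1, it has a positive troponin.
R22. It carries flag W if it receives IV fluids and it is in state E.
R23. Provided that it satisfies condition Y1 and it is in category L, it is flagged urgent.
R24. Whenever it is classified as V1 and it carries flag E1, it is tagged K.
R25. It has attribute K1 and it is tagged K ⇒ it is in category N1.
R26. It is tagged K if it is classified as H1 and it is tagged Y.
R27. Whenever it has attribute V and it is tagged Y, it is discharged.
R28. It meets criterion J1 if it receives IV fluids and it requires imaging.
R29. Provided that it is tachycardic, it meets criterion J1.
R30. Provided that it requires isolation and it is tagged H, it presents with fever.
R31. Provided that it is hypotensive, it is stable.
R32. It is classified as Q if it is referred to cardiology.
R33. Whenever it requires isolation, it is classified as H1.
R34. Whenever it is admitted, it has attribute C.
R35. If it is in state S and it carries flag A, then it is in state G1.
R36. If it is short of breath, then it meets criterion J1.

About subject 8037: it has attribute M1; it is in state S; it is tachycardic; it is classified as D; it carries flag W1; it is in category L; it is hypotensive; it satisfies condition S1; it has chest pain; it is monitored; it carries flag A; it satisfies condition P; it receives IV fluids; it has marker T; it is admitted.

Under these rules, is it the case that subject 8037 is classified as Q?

Forward chaining from the given facts derives: has a prior cardiac history, has attribute J, is escalated, meets criterion J1, is stable, has attribute C, is in state G1, requires isolation, carries flag E1, satisfies condition Z, has a positive troponin, is classified as H1, is in state B, satisfies condition Y1, is flagged urgent, satisfies condition G.
Rules concluding "it is classified as Q": R17 needs "it is tagged X"; R32 needs "it is referred to cardiology" — none of these are established.

No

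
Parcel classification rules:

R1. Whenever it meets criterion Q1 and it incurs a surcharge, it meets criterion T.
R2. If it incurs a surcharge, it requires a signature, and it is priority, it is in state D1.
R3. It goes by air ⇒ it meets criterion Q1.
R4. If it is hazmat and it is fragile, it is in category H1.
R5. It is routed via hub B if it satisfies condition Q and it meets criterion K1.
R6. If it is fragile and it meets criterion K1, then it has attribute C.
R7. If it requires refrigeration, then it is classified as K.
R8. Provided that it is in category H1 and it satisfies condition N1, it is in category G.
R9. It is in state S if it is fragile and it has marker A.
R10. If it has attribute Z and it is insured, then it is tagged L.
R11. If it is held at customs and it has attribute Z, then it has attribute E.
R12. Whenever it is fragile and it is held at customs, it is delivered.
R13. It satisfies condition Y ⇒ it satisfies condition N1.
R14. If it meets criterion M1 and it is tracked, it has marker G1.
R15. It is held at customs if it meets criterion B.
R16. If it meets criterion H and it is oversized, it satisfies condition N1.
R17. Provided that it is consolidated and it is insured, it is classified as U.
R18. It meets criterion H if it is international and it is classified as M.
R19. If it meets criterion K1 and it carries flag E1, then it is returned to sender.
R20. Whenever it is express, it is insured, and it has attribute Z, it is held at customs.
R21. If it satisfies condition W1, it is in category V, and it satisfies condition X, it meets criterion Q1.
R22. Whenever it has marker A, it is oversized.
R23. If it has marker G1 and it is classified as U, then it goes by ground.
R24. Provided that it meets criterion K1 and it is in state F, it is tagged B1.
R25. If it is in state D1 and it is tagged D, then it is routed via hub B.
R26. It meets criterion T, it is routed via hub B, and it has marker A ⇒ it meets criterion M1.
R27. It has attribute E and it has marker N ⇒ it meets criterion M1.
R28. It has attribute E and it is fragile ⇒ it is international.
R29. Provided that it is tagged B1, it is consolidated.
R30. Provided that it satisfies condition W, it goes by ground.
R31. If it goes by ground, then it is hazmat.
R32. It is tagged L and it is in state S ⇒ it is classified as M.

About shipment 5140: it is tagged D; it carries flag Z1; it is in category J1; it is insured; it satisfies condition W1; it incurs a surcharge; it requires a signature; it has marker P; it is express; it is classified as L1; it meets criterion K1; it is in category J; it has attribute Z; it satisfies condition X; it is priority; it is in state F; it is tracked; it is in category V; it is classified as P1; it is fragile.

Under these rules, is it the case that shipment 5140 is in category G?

No

Forward chaining from the given facts derives: is in state D1, has attribute C, is tagged L, is held at customs, meets criterion Q1, is tagged B1, is routed via hub B, is consolidated, meets criterion T, has attribute E, is delivered, is classified as U, is international.
The only rule concluding "it is in category G" is R8, which needs "it is in category H1"; that is never established.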